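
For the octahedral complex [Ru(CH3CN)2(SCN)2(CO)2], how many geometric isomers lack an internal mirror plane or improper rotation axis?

1

The six octahedral sites form three mutually perpendicular trans pairs.
Systematic placement gives 5 geometric isomers: CH3CN trans, SCN trans, CO trans; CH3CN trans, SCN cis, CO cis; CH3CN cis, SCN trans, CO cis; CH3CN cis, SCN cis, CO cis (chiral); CH3CN cis, SCN cis, CO trans.
One of these lacks any improper symmetry element and so occurs as an enantiomeric pair, giving 5 + 1 = 6 stereoisomers in total.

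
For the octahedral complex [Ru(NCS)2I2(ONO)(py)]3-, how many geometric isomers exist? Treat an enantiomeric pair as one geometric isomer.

Systematic placement gives 6 geometric isomers: NCS trans, I trans; NCS cis, I trans; NCS cis, I cis (3 arrangements, 2 chiral); NCS trans, I cis.

6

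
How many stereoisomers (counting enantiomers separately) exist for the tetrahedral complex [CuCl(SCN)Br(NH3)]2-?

2

Only one geometric arrangement is possible; it has no improper symmetry element, so it exists as a pair of enantiomers (2 stereoisomers).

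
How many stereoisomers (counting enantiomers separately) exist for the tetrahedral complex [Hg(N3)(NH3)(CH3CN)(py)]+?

2

All four vertices of a tetrahedron are equivalent and mutually adjacent, so cis/trans isomerism cannot arise.
Only one geometric arrangement is possible; it has no improper symmetry element, so it exists as a pair of enantiomers (2 stereoisomers).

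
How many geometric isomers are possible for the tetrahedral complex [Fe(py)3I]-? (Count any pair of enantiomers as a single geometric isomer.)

In a tetrahedral complex all four positions are equivalent and every pair of ligands is adjacent — there is no cis/trans distinction.
Only one geometric arrangement is possible.

1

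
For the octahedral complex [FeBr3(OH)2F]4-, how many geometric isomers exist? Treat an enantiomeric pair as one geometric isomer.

3

An octahedron has six vertices in three trans pairs; every non-trans pair is cis.
There are 3 geometric isomers: Br mer, OH trans; Br mer, OH cis; Br fac, OH cis.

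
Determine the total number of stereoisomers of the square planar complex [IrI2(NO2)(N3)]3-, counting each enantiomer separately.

A square has two trans pairs of vertices; adjacent vertices are cis.
Systematic placement gives 2 geometric isomers: I cis; I trans.
Each arrangement has an internal mirror plane or centre of symmetry, so none is chiral.

2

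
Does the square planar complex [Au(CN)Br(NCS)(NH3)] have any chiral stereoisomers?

no

There are 3 geometric isomers: (Br/NCS trans, CN/NH3 trans); (Br/NH3 trans, CN/NCS trans); (Br/CN trans, NCS/NH3 trans).
Each arrangement has an internal mirror plane or centre of symmetry, so none is chiral.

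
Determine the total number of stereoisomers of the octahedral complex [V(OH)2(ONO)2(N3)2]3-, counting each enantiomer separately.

In an octahedral complex each vertex has one trans partner and four cis neighbours.
Working through the distinct placements yields 5 geometric isomers: OH trans, ONO trans, N3 trans; OH cis, ONO cis, N3 trans; OH cis, ONO trans, N3 cis; OH cis, ONO cis, N3 cis (chiral); OH trans, ONO cis, N3 cis.
One of these lacks any improper symmetry element and so occurs as an enantiomeric pair, giving 5 + 1 = 6 stereoisomers in total.

6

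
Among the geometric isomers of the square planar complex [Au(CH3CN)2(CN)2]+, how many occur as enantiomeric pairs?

0

In a square planar complex each vertex has one trans partner and two cis neighbours.
The distinct arrangements are (2 in all): CH3CN cis; CH3CN trans.
Each arrangement has an internal mirror plane or centre of symmetry, so none is chiral.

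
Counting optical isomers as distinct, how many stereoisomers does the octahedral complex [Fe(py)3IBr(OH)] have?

5

An octahedron has six vertices in three trans pairs; every non-trans pair is cis.
The distinct arrangements are (4 in all): py mer (3 arrangements); py fac (chiral).
One of these lacks any improper symmetry element and so occurs as an enantiomeric pair, giving 4 + 1 = 5 stereoisomers in total.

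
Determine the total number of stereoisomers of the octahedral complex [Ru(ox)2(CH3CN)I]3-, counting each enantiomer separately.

3

The six octahedral sites form three mutually perpendicular trans pairs.
Each ox is bidentate and must span two cis positions.
Working through the distinct placements yields 2 geometric isomers: CH3CN and I mutually trans; CH3CN and I mutually cis (chiral).
One of these lacks any improper symmetry element and so occurs as an enantiomeric pair, giving 2 + 1 = 3 stereoisomers in total.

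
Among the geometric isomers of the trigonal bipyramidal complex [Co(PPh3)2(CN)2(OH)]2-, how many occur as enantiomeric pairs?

1

A trigonal bipyramid has two axial and three equatorial sites, which are chemically inequivalent.
Systematic enumeration (placing each ligand type in turn and discarding arrangements equivalent by rotation or reflection) gives 5 geometric isomers.
One of these lacks any improper symmetry element and so occurs as an enantiomeric pair, giving 5 + 1 = 6 stereoisomers in total.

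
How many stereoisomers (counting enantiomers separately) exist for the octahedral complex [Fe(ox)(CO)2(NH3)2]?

An octahedron has six vertices in three trans pairs; every non-trans pair is cis.
Each ox is bidentate and must span two cis positions.
Systematic placement gives 3 geometric isomers: CO trans, NH3 cis; CO cis, NH3 cis (chiral); CO cis, NH3 trans.
One of these lacks any improper symmetry element and so occurs as an enantiomeric pair, giving 3 + 1 = 4 stereoisomers in total.

4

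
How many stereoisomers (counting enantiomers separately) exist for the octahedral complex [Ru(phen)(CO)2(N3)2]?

4

Each phen is bidentate and must span two cis positions.
Working through the distinct placements yields 3 geometric isomers: CO trans, N3 cis; CO cis, N3 cis (chiral); CO cis, N3 trans.
One of these lacks any improper symmetry element and so occurs as an enantiomeric pair, giving 3 + 1 = 4 stereoisomers in total.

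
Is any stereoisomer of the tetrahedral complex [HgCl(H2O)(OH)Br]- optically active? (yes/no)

yes

All four vertices of a tetrahedron are equivalent and mutually adjacent, so cis/trans isomerism cannot arise.
Only one geometric arrangement is possible; it has no improper symmetry element, so it exists as a pair of enantiomers (2 stereoisomers).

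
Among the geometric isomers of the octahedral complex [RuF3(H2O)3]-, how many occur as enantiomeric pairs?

0

An octahedron has six vertices in three trans pairs; every non-trans pair is cis.
Systematic placement gives 2 geometric isomers: F mer; F fac.
Each arrangement has an internal mirror plane or centre of symmetry, so none is chiral.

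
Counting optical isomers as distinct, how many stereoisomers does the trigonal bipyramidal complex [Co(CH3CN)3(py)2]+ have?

3

Working through the distinct placements yields 3 geometric isomers: py both equatorial; py one axial, one equatorial; py both axial.
Each arrangement has an internal mirror plane or centre of symmetry, so none is chiral.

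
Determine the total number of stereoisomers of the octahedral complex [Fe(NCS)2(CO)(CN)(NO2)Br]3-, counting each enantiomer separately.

15

An octahedron has six vertices in three trans pairs; every non-trans pair is cis.
Placing the ligands in turn and identifying arrangements related by rotation or reflection leaves 9 distinct geometric isomers.
Of these, 6 lack any improper symmetry element and so occur as enantiomeric pairs, giving 9 + 6 = 15 stereoisomers in total.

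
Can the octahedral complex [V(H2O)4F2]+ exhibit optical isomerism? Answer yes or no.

no

In an octahedral complex each vertex has one trans partner and four cis neighbours.
Working through the distinct placements yields 2 geometric isomers: F trans; F cis.
Each arrangement has an internal mirror plane or centre of symmetry, so none is chiral.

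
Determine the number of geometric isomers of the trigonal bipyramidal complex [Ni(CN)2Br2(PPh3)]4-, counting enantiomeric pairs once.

5

A trigonal bipyramid has two axial and three equatorial sites, which are chemically inequivalent.
Systematic enumeration (placing each ligand type in turn and discarding arrangements equivalent by rotation or reflection) gives 5 geometric isomers.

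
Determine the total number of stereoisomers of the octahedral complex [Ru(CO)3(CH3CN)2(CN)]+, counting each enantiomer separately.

There are 3 geometric isomers: CO mer, CH3CN trans; CO mer, CH3CN cis; CO fac, CH3CN cis.
Each arrangement has an internal mirror plane or centre of symmetry, so none is chiral.

3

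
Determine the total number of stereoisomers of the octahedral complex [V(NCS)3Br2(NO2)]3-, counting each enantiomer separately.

In an octahedral complex each vertex has one trans partner and four cis neighbours.
There are 3 geometric isomers: NCS mer, Br trans; NCS fac, Br cis; NCS mer, Br cis.
Each arrangement has an internal mirror plane or centre of symmetry, so none is chiral.

3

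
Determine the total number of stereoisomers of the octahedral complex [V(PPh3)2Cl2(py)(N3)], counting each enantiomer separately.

8

The six octahedral sites form three mutually perpendicular trans pairs.
Systematic placement gives 6 geometric isomers: PPh3 cis, Cl trans; PPh3 trans, Cl trans; PPh3 cis, Cl cis (3 arrangements, 2 chiral); PPh3 trans, Cl cis.
Of these, 2 lack any improper symmetry element and so occur as enantiomeric pairs, giving 6 + 2 = 8 stereoisomers in total.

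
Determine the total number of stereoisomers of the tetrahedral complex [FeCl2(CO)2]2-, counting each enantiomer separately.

Only one geometric arrangement is possible.

1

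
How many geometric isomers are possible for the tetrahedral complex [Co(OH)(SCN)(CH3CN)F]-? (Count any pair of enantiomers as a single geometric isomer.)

All four vertices of a tetrahedron are equivalent and mutually adjacent, so cis/trans isomerism cannot arise.
Only one geometric arrangement is possible; it has no improper symmetry element, so it exists as a pair of enantiomers (2 stereoisomers).

1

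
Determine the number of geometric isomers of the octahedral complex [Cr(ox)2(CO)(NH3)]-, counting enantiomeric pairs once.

The six octahedral sites form three mutually perpendicular trans pairs.
Each ox is bidentate and must span two cis positions.
The distinct arrangements are (2 in all): CO and NH3 mutually trans; CO and NH3 mutually cis (chiral).

2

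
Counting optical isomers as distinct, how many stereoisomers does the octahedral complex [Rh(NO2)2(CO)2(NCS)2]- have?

There are 5 geometric isomers: NO2 trans, CO trans, NCS trans; NO2 cis, CO trans, NCS cis; NO2 trans, CO cis, NCS cis; NO2 cis, CO cis, NCS cis (chiral); NO2 cis, CO cis, NCS trans.
One of these lacks any improper symmetry element and so occurs as an enantiomeric pair, giving 5 + 1 = 6 stereoisomers in total.

6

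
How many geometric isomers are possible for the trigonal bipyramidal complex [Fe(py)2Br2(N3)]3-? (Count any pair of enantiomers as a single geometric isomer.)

A trigonal bipyramid has two axial and three equatorial sites, which are chemically inequivalent.
Placing the ligands in turn and identifying arrangements related by rotation or reflection leaves 5 distinct geometric isomers.

5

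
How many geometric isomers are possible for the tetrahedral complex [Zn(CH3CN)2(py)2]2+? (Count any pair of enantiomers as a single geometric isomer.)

1

In a tetrahedral complex all four positions are equivalent and every pair of ligands is adjacent — there is no cis/trans distinction.
Only one geometric arrangement is possible.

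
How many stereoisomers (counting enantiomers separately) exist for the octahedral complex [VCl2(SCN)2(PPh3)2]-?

6

In an octahedral complex each vertex has one trans partner and four cis neighbours.
There are 5 geometric isomers: Cl trans, SCN trans, PPh3 trans; Cl trans, SCN cis, PPh3 cis; Cl cis, SCN trans, PPh3 cis; Cl cis, SCN cis, PPh3 cis (chiral); Cl cis, SCN cis, PPh3 trans.
One of these lacks any improper symmetry element and so occurs as an enantiomeric pair, giving 5 + 1 = 6 stereoisomers in total.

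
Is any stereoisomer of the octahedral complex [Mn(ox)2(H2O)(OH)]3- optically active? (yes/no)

yes

The six octahedral sites form three mutually perpendicular trans pairs.
Each ox is bidentate and must span two cis positions.
There are 2 geometric isomers: H2O and OH mutually trans; H2O and OH mutually cis (chiral).
One of these lacks any improper symmetry element and so occurs as an enantiomeric pair, giving 2 + 1 = 3 stereoisomers in total.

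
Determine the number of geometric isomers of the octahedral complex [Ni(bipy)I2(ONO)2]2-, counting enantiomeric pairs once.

3

Each bipy is bidentate and must span two cis positions.
Systematic placement gives 3 geometric isomers: I trans, ONO cis; I cis, ONO cis (chiral); I cis, ONO trans.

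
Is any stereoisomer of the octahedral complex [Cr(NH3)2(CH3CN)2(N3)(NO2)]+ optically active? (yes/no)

In an octahedral complex each vertex has one trans partner and four cis neighbours.
The distinct arrangements are (6 in all): NH3 cis, CH3CN trans; NH3 trans, CH3CN trans; NH3 cis, CH3CN cis (3 arrangements, 2 chiral); NH3 trans, CH3CN cis.
Of these, 2 lack any improper symmetry element and so occur as enantiomeric pairs, giving 6 + 2 = 8 stereoisomers in total.

yes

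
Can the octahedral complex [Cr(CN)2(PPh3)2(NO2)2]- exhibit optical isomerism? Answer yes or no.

yes

An octahedron has six vertices in three trans pairs; every non-trans pair is cis.
Systematic placement gives 5 geometric isomers: CN trans, PPh3 trans, NO2 trans; CN trans, PPh3 cis, NO2 cis; CN cis, PPh3 trans, NO2 cis; CN cis, PPh3 cis, NO2 cis (chiral); CN cis, PPh3 cis, NO2 trans.
One of these lacks any improper symmetry element and so occurs as an enantiomeric pair, giving 5 + 1 = 6 stereoisomers in total.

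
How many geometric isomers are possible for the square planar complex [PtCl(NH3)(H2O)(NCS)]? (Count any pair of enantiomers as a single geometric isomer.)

3

In a square planar complex each vertex has one trans partner and two cis neighbours.
The distinct arrangements are (3 in all): (Cl/NCS trans, H2O/NH3 trans); (Cl/NH3 trans, H2O/NCS trans); (Cl/H2O trans, NCS/NH3 trans).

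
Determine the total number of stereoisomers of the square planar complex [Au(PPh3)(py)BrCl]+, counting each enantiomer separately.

Working through the distinct placements yields 3 geometric isomers: (Br/PPh3 trans, Cl/py trans); (Br/py trans, Cl/PPh3 trans); (Br/Cl trans, PPh3/py trans).
Each arrangement has an internal mirror plane or centre of symmetry, so none is chiral.

3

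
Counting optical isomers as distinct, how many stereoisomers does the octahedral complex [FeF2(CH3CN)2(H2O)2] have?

6

In an octahedral complex each vertex has one trans partner and four cis neighbours.
Systematic placement gives 5 geometric isomers: F trans, CH3CN trans, H2O trans; F cis, CH3CN trans, H2O cis; F cis, CH3CN cis, H2O trans; F cis, CH3CN cis, H2O cis (chiral); F trans, CH3CN cis, H2O cis.
One of these lacks any improper symmetry element and so occurs as an enantiomeric pair, giving 5 + 1 = 6 stereoisomers in total.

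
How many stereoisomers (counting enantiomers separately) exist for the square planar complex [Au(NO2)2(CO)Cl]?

2

Systematic placement gives 2 geometric isomers: NO2 cis; NO2 trans.
Each arrangement has an internal mirror plane or centre of symmetry, so none is chiral.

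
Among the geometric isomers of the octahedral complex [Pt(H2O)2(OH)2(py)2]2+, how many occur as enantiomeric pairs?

An octahedron has six vertices in three trans pairs; every non-trans pair is cis.
Systematic placement gives 5 geometric isomers: H2O trans, OH trans, py trans; H2O trans, OH cis, py cis; H2O cis, OH cis, py trans; H2O cis, OH cis, py cis (chiral); H2O cis, OH trans, py cis.
One of these lacks any improper symmetry element and so occurs as an enantiomeric pair, giving 5 + 1 = 6 stereoisomers in total.

1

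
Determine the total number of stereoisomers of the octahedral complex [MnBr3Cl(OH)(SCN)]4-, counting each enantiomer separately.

5

There are 4 geometric isomers: Br mer (3 arrangements); Br fac (chiral).
One of these lacks any improper symmetry element and so occurs as an enantiomeric pair, giving 4 + 1 = 5 stereoisomers in total.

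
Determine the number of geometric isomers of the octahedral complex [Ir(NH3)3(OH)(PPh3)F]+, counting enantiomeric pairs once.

4

Systematic placement gives 4 geometric isomers: NH3 mer (3 arrangements); NH3 fac (chiral).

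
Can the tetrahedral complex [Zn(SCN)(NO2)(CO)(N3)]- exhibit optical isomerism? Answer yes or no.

All four vertices of a tetrahedron are equivalent and mutually adjacent, so cis/trans isomerism cannot arise.
Only one geometric arrangement is possible; it has no improper symmetry element, so it exists as a pair of enantiomers (2 stereoisomers).

yes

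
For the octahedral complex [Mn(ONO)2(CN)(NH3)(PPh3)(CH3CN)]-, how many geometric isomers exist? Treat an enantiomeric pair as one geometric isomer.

9

The six octahedral sites form three mutually perpendicular trans pairs.
Exhaustive case analysis gives 9 geometric isomers.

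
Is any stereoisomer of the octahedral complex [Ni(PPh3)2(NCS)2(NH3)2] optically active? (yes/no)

The distinct arrangements are (5 in all): PPh3 trans, NCS trans, NH3 trans; PPh3 cis, NCS trans, NH3 cis; PPh3 trans, NCS cis, NH3 cis; PPh3 cis, NCS cis, NH3 cis (chiral); PPh3 cis, NCS cis, NH3 trans.
One of these lacks any improper symmetry element and so occurs as an enantiomeric pair, giving 5 + 1 = 6 stereoisomers in total.

yes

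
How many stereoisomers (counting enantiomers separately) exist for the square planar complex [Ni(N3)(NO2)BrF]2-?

3

In a square planar complex each vertex has one trans partner and two cis neighbours.
The distinct arrangements are (3 in all): (Br/N3 trans, F/NO2 trans); (Br/NO2 trans, F/N3 trans); (Br/F trans, N3/NO2 trans).
Each arrangement has an internal mirror plane or centre of symmetry, so none is chiral.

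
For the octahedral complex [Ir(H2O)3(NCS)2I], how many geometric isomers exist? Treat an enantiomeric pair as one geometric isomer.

In an octahedral complex each vertex has one trans partner and four cis neighbours.
The distinct arrangements are (3 in all): H2O mer, NCS trans; H2O mer, NCS cis; H2O fac, NCS cis.

3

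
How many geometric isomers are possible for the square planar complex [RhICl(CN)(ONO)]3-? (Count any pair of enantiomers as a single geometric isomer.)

3

In a square planar complex each vertex has one trans partner and two cis neighbours.
Working through the distinct placements yields 3 geometric isomers: (CN/I trans, Cl/ONO trans); (CN/ONO trans, Cl/I trans); (CN/Cl trans, I/ONO trans).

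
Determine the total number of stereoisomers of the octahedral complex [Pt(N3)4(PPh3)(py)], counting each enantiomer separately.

In an octahedral complex each vertex has one trans partner and four cis neighbours.
Systematic placement gives 2 geometric isomers: PPh3 and py mutually trans; PPh3 and py mutually cis.
Each arrangement has an internal mirror plane or centre of symmetry, so none is chiral.

2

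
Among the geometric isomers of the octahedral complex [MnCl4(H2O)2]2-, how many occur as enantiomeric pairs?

0

The six octahedral sites form three mutually perpendicular trans pairs.
Systematic placement gives 2 geometric isomers: H2O trans; H2O cis.
Each arrangement has an internal mirror plane or centre of symmetry, so none is chiral.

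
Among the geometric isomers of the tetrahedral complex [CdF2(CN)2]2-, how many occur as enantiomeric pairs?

All four vertices of a tetrahedron are equivalent and mutually adjacent, so cis/trans isomerism cannot arise.
Only one geometric arrangement is possible.

0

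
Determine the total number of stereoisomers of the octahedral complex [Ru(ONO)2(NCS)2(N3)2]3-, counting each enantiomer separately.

6

An octahedron has six vertices in three trans pairs; every non-trans pair is cis.
The distinct arrangements are (5 in all): ONO trans, NCS trans, N3 trans; ONO cis, NCS cis, N3 trans; ONO trans, NCS cis, N3 cis; ONO cis, NCS cis, N3 cis (chiral); ONO cis, NCS trans, N3 cis.
One of these lacks any improper symmetry element and so occurs as an enantiomeric pair, giving 5 + 1 = 6 stereoisomers in total.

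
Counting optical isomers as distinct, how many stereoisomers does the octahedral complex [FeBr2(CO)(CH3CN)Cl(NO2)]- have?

15

The six octahedral sites form three mutually perpendicular trans pairs.
Exhaustive case analysis gives 9 geometric isomers.
Of these, 6 lack any improper symmetry element and so occur as enantiomeric pairs, giving 9 + 6 = 15 stereoisomers in total.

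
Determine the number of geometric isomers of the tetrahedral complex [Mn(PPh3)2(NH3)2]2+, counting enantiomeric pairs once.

1

Only one geometric arrangement is possible.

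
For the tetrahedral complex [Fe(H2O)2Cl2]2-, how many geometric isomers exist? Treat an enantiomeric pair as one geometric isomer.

1

In a tetrahedral complex all four positions are equivalent and every pair of ligands is adjacent — there is no cis/trans distinction.
Only one geometric arrangement is possible.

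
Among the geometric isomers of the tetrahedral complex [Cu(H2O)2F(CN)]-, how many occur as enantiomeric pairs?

0

In a tetrahedral complex all four positions are equivalent and every pair of ligands is adjacent — there is no cis/trans distinction.
Only one geometric arrangement is possible.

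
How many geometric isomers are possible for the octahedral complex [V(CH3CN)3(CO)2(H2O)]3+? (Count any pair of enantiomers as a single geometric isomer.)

In an octahedral complex each vertex has one trans partner and four cis neighbours.
The distinct arrangements are (3 in all): CH3CN mer, CO cis; CH3CN mer, CO trans; CH3CN fac, CO cis.

3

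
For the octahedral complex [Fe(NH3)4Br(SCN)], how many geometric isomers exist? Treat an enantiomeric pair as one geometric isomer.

2

An octahedron has six vertices in three trans pairs; every non-trans pair is cis.
Systematic placement gives 2 geometric isomers: Br and SCN mutually cis; Br and SCN mutually trans.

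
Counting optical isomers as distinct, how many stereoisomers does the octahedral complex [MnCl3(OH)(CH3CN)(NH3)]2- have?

The six octahedral sites form three mutually perpendicular trans pairs.
The distinct arrangements are (4 in all): Cl mer (3 arrangements); Cl fac (chiral).
One of these lacks any improper symmetry element and so occurs as an enantiomeric pair, giving 4 + 1 = 5 stereoisomers in total.

5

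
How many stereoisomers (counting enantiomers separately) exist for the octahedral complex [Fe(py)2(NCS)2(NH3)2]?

An octahedron has six vertices in three trans pairs; every non-trans pair is cis.
There are 5 geometric isomers: py trans, NCS trans, NH3 trans; py cis, NCS trans, NH3 cis; py trans, NCS cis, NH3 cis; py cis, NCS cis, NH3 cis (chiral); py cis, NCS cis, NH3 trans.
One of these lacks any improper symmetry element and so occurs as an enantiomeric pair, giving 5 + 1 = 6 stereoisomers in total.

6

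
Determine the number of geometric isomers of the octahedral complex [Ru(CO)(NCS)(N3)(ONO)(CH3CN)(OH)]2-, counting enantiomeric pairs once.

An octahedron has six vertices in three trans pairs; every non-trans pair is cis.
Placing the ligands in turn and identifying arrangements related by rotation or reflection leaves 15 distinct geometric isomers.

15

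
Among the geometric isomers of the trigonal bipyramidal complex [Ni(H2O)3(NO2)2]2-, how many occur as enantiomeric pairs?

0

A trigonal bipyramid has two axial and three equatorial sites, which are chemically inequivalent.
Systematic placement gives 3 geometric isomers: NO2 both equatorial; NO2 one axial, one equatorial; NO2 both axial.
Each arrangement has an internal mirror plane or centre of symmetry, so none is chiral.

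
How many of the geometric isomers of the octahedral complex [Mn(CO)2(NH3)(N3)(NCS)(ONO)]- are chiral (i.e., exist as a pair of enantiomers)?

6

An octahedron has six vertices in three trans pairs; every non-trans pair is cis.
Placing the ligands in turn and identifying arrangements related by rotation or reflection leaves 9 distinct geometric isomers.
Of these, 6 lack any improper symmetry element and so occur as enantiomeric pairs, giving 9 + 6 = 15 stereoisomers in total.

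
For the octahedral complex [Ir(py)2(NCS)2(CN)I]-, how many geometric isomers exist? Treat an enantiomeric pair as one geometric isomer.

6

An octahedron has six vertices in three trans pairs; every non-trans pair is cis.
Systematic placement gives 6 geometric isomers: py trans, NCS trans; py cis, NCS cis (3 arrangements, 2 chiral); py trans, NCS cis; py cis, NCS trans.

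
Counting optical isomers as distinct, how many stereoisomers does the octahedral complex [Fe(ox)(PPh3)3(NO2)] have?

2

The six octahedral sites form three mutually perpendicular trans pairs.
Each ox is bidentate and must span two cis positions.
The distinct arrangements are (2 in all): PPh3 fac; PPh3 mer.
Each arrangement has an internal mirror plane or centre of symmetry, so none is chiral.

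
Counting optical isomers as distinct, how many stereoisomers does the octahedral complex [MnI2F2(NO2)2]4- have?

The six octahedral sites form three mutually perpendicular trans pairs.
Working through the distinct placements yields 5 geometric isomers: I trans, F trans, NO2 trans; I cis, F trans, NO2 cis; I cis, F cis, NO2 trans; I cis, F cis, NO2 cis (chiral); I trans, F cis, NO2 cis.
One of these lacks any improper symmetry element and so occurs as an enantiomeric pair, giving 5 + 1 = 6 stereoisomers in total.

6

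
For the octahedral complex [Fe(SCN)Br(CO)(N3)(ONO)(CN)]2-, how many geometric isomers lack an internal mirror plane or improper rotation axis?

An octahedron has six vertices in three trans pairs; every non-trans pair is cis.
Placing the ligands in turn and identifying arrangements related by rotation or reflection leaves 15 distinct geometric isomers.
Of these, 15 lack any improper symmetry element and so occur as enantiomeric pairs, giving 15 + 15 = 30 stereoisomers in total.

15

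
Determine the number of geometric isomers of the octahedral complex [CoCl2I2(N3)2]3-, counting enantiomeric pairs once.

5

There are 5 geometric isomers: Cl trans, I trans, N3 trans; Cl trans, I cis, N3 cis; Cl cis, I cis, N3 trans; Cl cis, I cis, N3 cis (chiral); Cl cis, I trans, N3 cis.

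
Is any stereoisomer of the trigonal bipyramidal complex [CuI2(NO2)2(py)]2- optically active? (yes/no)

yes

In a trigonal bipyramid the two axial positions differ from the three equatorial ones.
Placing the ligands in turn and identifying arrangements related by rotation or reflection leaves 5 distinct geometric isomers.
One of these lacks any improper symmetry element and so occurs as an enantiomeric pair, giving 5 + 1 = 6 stereoisomers in total.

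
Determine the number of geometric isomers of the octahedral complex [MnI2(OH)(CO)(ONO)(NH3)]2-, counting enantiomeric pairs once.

The six octahedral sites form three mutually perpendicular trans pairs.
Placing the ligands in turn and identifying arrangements related by rotation or reflection leaves 9 distinct geometric isomers.

9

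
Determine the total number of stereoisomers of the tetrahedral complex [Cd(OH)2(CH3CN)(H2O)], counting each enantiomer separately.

In a tetrahedral complex all four positions are equivalent and every pair of ligands is adjacent — there is no cis/trans distinction.
Only one geometric arrangement is possible.

1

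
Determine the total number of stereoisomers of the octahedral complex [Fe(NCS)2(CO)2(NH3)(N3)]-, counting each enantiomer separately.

8

The six octahedral sites form three mutually perpendicular trans pairs.
There are 6 geometric isomers: NCS cis, CO trans; NCS trans, CO trans; NCS cis, CO cis (3 arrangements, 2 chiral); NCS trans, CO cis.
Of these, 2 lack any improper symmetry element and so occur as enantiomeric pairs, giving 6 + 2 = 8 stereoisomers in total.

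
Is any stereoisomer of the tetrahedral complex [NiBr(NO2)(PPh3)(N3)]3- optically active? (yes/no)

In a tetrahedral complex all four positions are equivalent and every pair of ligands is adjacent — there is no cis/trans distinction.
Only one geometric arrangement is possible; it has no improper symmetry element, so it exists as a pair of enantiomers (2 stereoisomers).

yes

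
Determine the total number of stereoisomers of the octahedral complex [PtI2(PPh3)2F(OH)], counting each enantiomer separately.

The distinct arrangements are (6 in all): I cis, PPh3 trans; I cis, PPh3 cis (3 arrangements, 2 chiral); I trans, PPh3 trans; I trans, PPh3 cis.
Of these, 2 lack any improper symmetry element and so occur as enantiomeric pairs, giving 6 + 2 = 8 stereoisomers in total.

8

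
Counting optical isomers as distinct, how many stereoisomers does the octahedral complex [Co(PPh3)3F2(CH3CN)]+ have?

Working through the distinct placements yields 3 geometric isomers: PPh3 mer, F cis; PPh3 mer, F trans; PPh3 fac, F cis.
Each arrangement has an internal mirror plane or centre of symmetry, so none is chiral.

3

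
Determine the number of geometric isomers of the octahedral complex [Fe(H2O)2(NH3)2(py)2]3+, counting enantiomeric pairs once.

An octahedron has six vertices in three trans pairs; every non-trans pair is cis.
There are 5 geometric isomers: H2O trans, NH3 trans, py trans; H2O trans, NH3 cis, py cis; H2O cis, NH3 cis, py trans; H2O cis, NH3 cis, py cis (chiral); H2O cis, NH3 trans, py cis.

5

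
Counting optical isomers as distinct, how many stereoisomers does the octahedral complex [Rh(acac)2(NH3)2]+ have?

3

The six octahedral sites form three mutually perpendicular trans pairs.
Each acac is bidentate and must span two cis positions.
There are 2 geometric isomers: NH3 trans; NH3 cis (chiral).
One of these lacks any improper symmetry element and so occurs as an enantiomeric pair, giving 2 + 1 = 3 stereoisomers in total.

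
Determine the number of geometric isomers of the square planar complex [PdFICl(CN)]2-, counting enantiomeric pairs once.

3

In a square planar complex each vertex has one trans partner and two cis neighbours.
The distinct arrangements are (3 in all): (CN/F trans, Cl/I trans); (CN/I trans, Cl/F trans); (CN/Cl trans, F/I trans).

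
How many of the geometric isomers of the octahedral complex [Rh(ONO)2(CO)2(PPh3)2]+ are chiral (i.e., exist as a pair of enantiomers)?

1

In an octahedral complex each vertex has one trans partner and four cis neighbours.
Systematic placement gives 5 geometric isomers: ONO trans, CO trans, PPh3 trans; ONO cis, CO trans, PPh3 cis; ONO cis, CO cis, PPh3 trans; ONO cis, CO cis, PPh3 cis (chiral); ONO trans, CO cis, PPh3 cis.
One of these lacks any improper symmetry element and so occurs as an enantiomeric pair, giving 5 + 1 = 6 stereoisomers in total.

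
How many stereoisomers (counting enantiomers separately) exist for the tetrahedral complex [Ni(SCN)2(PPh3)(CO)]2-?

1

In a tetrahedral complex all four positions are equivalent and every pair of ligands is adjacent — there is no cis/trans distinction.
Only one geometric arrangement is possible.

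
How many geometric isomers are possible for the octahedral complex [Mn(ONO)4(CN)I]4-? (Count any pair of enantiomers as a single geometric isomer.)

2

An octahedron has six vertices in three trans pairs; every non-trans pair is cis.
The distinct arrangements are (2 in all): CN and I mutually trans; CN and I mutually cis.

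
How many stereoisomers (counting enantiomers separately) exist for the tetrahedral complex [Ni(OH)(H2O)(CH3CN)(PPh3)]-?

2

All four vertices of a tetrahedron are equivalent and mutually adjacent, so cis/trans isomerism cannot arise.
Only one geometric arrangement is possible; it has no improper symmetry element, so it exists as a pair of enantiomers (2 stereoisomers).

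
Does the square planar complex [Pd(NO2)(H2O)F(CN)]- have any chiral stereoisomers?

no

Systematic placement gives 3 geometric isomers: (CN/H2O trans, F/NO2 trans); (CN/NO2 trans, F/H2O trans); (CN/F trans, H2O/NO2 trans).
Each arrangement has an internal mirror plane or centre of symmetry, so none is chiral.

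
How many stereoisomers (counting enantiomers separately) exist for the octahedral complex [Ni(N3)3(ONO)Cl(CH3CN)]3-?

5

In an octahedral complex each vertex has one trans partner and four cis neighbours.
Systematic placement gives 4 geometric isomers: N3 mer (3 arrangements); N3 fac (chiral).
One of these lacks any improper symmetry element and so occurs as an enantiomeric pair, giving 4 + 1 = 5 stereoisomers in total.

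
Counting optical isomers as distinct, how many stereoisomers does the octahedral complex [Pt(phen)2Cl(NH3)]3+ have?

3

In an octahedral complex each vertex has one trans partner and four cis neighbours.
Each phen is bidentate and must span two cis positions.
Systematic placement gives 2 geometric isomers: Cl and NH3 mutually trans; Cl and NH3 mutually cis (chiral).
One of these lacks any improper symmetry element and so occurs as an enantiomeric pair, giving 2 + 1 = 3 stereoisomers in total.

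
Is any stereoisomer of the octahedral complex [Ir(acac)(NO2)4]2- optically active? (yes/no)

no

The six octahedral sites form three mutually perpendicular trans pairs.
Each acac is bidentate and must span two cis positions.
Only one geometric arrangement is possible.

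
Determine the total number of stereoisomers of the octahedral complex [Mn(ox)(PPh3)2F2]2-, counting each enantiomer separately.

4

In an octahedral complex each vertex has one trans partner and four cis neighbours.
Each ox is bidentate and must span two cis positions.
Working through the distinct placements yields 3 geometric isomers: PPh3 cis, F trans; PPh3 cis, F cis (chiral); PPh3 trans, F cis.
One of these lacks any improper symmetry element and so occurs as an enantiomeric pair, giving 3 + 1 = 4 stereoisomers in total.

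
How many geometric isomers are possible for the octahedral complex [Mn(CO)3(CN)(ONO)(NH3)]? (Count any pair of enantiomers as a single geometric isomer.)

Systematic placement gives 4 geometric isomers: CO mer (3 arrangements); CO fac (chiral).

4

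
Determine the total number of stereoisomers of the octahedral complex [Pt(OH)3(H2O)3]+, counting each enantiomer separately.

An octahedron has six vertices in three trans pairs; every non-trans pair is cis.
Working through the distinct placements yields 2 geometric isomers: OH mer; OH fac.
Each arrangement has an internal mirror plane or centre of symmetry, so none is chiral.

2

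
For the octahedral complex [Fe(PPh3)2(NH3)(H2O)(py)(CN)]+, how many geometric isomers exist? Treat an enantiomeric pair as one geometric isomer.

9

In an octahedral complex each vertex has one trans partner and four cis neighbours.
Systematic enumeration (placing each ligand type in turn and discarding arrangements equivalent by rotation or reflection) gives 9 geometric isomers.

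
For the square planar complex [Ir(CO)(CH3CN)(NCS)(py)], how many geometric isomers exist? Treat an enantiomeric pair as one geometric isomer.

A square has two trans pairs of vertices; adjacent vertices are cis.
Systematic placement gives 3 geometric isomers: (CH3CN/NCS trans, CO/py trans); (CH3CN/py trans, CO/NCS trans); (CH3CN/CO trans, NCS/py trans).

3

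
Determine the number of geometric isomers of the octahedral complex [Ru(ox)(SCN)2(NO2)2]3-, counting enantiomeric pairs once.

An octahedron has six vertices in three trans pairs; every non-trans pair is cis.
Each ox is bidentate and must span two cis positions.
Systematic placement gives 3 geometric isomers: SCN cis, NO2 trans; SCN cis, NO2 cis (chiral); SCN trans, NO2 cis.

3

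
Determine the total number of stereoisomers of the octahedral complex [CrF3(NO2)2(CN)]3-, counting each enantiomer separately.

The six octahedral sites form three mutually perpendicular trans pairs.
The distinct arrangements are (3 in all): F mer, NO2 trans; F fac, NO2 cis; F mer, NO2 cis.
Each arrangement has an internal mirror plane or centre of symmetry, so none is chiral.

3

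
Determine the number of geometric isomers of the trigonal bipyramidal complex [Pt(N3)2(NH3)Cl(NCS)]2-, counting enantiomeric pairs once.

7

Placing the ligands in turn and identifying arrangements related by rotation or reflection leaves 7 distinct geometric isomers.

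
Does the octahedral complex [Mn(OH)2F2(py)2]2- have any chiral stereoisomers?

yes

There are 5 geometric isomers: OH trans, F trans, py trans; OH cis, F trans, py cis; OH cis, F cis, py trans; OH cis, F cis, py cis (chiral); OH trans, F cis, py cis.
One of these lacks any improper symmetry element and so occurs as an enantiomeric pair, giving 5 + 1 = 6 stereoisomers in total.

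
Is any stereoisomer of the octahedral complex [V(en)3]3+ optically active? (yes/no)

The six octahedral sites form three mutually perpendicular trans pairs.
Each en is bidentate and must span two cis positions.
Only one geometric arrangement is possible; it has no improper symmetry element, so it exists as a pair of enantiomers (2 stereoisomers).

yes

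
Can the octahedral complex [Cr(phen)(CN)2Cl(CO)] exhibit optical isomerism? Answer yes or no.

yes

Each phen is bidentate and must span two cis positions.
There are 4 geometric isomers: CN trans; CN cis (3 arrangements, 2 chiral).
Of these, 2 lack any improper symmetry element and so occur as enantiomeric pairs, giving 4 + 2 = 6 stereoisomers in total.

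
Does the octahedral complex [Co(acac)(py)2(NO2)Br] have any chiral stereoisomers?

yes

Each acac is bidentate and must span two cis positions.
The distinct arrangements are (4 in all): py cis (3 arrangements, 2 chiral); py trans.
Of these, 2 lack any improper symmetry element and so occur as enantiomeric pairs, giving 4 + 2 = 6 stereoisomers in total.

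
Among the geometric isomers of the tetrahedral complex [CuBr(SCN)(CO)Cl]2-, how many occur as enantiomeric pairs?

1

Only one geometric arrangement is possible; it has no improper symmetry element, so it exists as a pair of enantiomers (2 stereoisomers).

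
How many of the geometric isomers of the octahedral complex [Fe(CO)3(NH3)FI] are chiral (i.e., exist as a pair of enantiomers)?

1

In an octahedral complex each vertex has one trans partner and four cis neighbours.
Working through the distinct placements yields 4 geometric isomers: CO mer (3 arrangements); CO fac (chiral).
One of these lacks any improper symmetry element and so occurs as an enantiomeric pair, giving 4 + 1 = 5 stereoisomers in total.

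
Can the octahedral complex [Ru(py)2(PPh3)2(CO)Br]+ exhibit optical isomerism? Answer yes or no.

yes

The six octahedral sites form three mutually perpendicular trans pairs.
There are 6 geometric isomers: py trans, PPh3 trans; py cis, PPh3 cis (3 arrangements, 2 chiral); py trans, PPh3 cis; py cis, PPh3 trans.
Of these, 2 lack any improper symmetry element and so occur as enantiomeric pairs, giving 6 + 2 = 8 stereoisomers in total.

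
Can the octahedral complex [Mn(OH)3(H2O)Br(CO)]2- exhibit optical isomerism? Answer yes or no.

In an octahedral complex each vertex has one trans partner and four cis neighbours.
Systematic placement gives 4 geometric isomers: OH mer (3 arrangements); OH fac (chiral).
One of these lacks any improper symmetry element and so occurs as an enantiomeric pair, giving 4 + 1 = 5 stereoisomers in total.

yes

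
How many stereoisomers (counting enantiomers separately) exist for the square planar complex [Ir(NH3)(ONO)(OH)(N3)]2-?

3

The distinct arrangements are (3 in all): (N3/OH trans, NH3/ONO trans); (N3/ONO trans, NH3/OH trans); (N3/NH3 trans, OH/ONO trans).
Each arrangement has an internal mirror plane or centre of symmetry, so none is chiral.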